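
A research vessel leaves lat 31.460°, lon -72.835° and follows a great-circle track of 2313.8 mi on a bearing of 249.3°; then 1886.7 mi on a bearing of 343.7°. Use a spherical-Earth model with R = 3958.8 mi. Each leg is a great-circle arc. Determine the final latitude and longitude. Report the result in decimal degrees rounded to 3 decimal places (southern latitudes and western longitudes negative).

latitude 41.531°, longitude -115.142°

Apply the spherical direct solution leg by leg, carrying full precision between legs.
Leg 1: from (31.460°, -72.835°), δ = 2313.8/3958.8 = 0.584470 rad, θ = 249.3° → φ = 15.599°, λ = -105.238°.
Leg 2: from (15.599°, -105.238°), δ = 1886.7/3958.8 = 0.476584 rad, θ = 343.7° → φ = 41.531°, λ = -115.142°.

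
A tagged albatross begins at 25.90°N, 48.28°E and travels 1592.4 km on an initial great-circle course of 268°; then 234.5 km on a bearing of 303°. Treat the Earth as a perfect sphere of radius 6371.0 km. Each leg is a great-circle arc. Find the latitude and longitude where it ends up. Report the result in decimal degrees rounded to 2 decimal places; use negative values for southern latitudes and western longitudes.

Apply the spherical direct solution leg by leg, carrying full precision between legs.
Leg 1: from (25.90°, 48.28°), δ = 1592.4/6371 = 0.249945 rad, θ = 268° → φ = 24.55°, λ = 32.51°.
Leg 2: from (24.55°, 32.51°), δ = 234.5/6371 = 0.036807 rad, θ = 303° → φ = 25.68°, λ = 30.55°.

latitude 25.68°, longitude 30.55°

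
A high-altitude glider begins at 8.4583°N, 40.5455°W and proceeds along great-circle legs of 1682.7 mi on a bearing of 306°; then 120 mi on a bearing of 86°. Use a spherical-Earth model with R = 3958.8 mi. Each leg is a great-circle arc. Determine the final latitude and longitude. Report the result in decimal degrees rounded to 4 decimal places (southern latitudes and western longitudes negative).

Apply the spherical direct solution leg by leg, carrying full precision between legs.
Leg 1: from (8.4583°, -40.5455°), δ = 1682.7/3958.8 = 0.425053 rad, θ = 306° → φ = 21.9470°, λ = -61.6260°.
Leg 2: from (21.9470°, -61.6260°), δ = 120/3958.8 = 0.030312 rad, θ = 86° → φ = 22.0576°, λ = -59.7566°.

latitude 22.0576°, longitude -59.7566°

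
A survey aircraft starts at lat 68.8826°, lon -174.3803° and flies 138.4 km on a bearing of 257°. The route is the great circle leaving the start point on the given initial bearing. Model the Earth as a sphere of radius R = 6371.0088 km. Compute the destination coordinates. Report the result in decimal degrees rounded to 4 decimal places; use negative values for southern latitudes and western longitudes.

δ = 138.4/6371.0088 = 0.021723 rad (1.2447°).
Start latitude φ₁ = 1.202228 rad; initial bearing θ = 4.485496 rad.
Applying the spherical law of cosines for sides, sin φ₂ = sin φ₁ cos δ + cos φ₁ sin δ cos θ = 0.930864, so φ₂ = 68.5698°.
Then Δλ = atan2(-0.007625, 0.131413) = -0.057960 rad, from sin θ sin δ cos φ₁ over cos δ − sin φ₁ sin φ₂.
λ₂ = λ₁ + Δλ = -177.7012°.

latitude 68.5698°, longitude -177.7012°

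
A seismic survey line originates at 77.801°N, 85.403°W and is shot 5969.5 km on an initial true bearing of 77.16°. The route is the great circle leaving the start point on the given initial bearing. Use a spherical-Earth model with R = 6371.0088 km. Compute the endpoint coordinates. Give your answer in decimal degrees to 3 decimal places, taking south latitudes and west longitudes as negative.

latitude 38.075°, longitude 8.230°

Angular distance δ = d/R = 5969.5 / 6371.0088 = 0.936979 rad.
Start latitude φ₁ = 1.357884 rad; initial bearing θ = 1.346696 rad.
Destination latitude: φ₂ = arcsin( sin φ₁ cos δ + cos φ₁ sin δ cos θ ) = arcsin(0.616691) = 38.075°.
For the longitude increment, Δλ = atan2( sin θ sin δ cos φ₁, cos δ − sin φ₁ sin φ₂ ) = atan2(0.166008, -0.010540) = 93.633°.
λ₂ = λ₁ + Δλ = 8.230°.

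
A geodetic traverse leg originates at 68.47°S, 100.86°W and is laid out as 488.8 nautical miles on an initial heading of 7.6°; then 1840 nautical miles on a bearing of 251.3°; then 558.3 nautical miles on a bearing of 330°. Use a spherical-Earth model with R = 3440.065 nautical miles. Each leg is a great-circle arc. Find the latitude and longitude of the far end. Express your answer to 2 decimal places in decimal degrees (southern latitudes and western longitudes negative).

latitude -47.69°, longitude -165.19°

Apply the spherical direct solution leg by leg, carrying full precision between legs.
Leg 1: from (-68.47°, -100.86°), δ = 488.8/3440.065 = 0.142090 rad, θ = 7.6° → φ = -60.38°, λ = -98.69°.
Leg 2: from (-60.38°, -98.69°), δ = 1840/3440.065 = 0.534874 rad, θ = 251.3° → φ = -55.96°, λ = -158.30°.
Leg 3: from (-55.96°, -158.30°), δ = 558.3/3440.065 = 0.162293 rad, θ = 330° → φ = -47.69°, λ = -165.19°.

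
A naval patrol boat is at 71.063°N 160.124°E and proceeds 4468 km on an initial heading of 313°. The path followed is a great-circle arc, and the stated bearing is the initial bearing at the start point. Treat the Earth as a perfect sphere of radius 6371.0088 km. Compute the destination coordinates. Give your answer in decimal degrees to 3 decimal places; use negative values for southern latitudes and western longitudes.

latitude 59.935°, longitude 50.497°

The arc subtends δ = 4468/6371.0088 = 0.701302 rad at the centre.
With φ₁ = 71.063° = 1.240283 rad and θ = 313° = 5.462881 rad:
Destination latitude: φ₂ = arcsin( sin φ₁ cos δ + cos φ₁ sin δ cos θ ) = arcsin(0.865456) = 59.935°.
Δλ = atan2( sin θ sin δ cos φ₁ , cos δ − sin φ₁ sin φ₂ ) = atan2(-0.153138, -0.054611) = -1.913348 rad = -109.627°.
λ₂ = λ₁ + Δλ = 50.497°.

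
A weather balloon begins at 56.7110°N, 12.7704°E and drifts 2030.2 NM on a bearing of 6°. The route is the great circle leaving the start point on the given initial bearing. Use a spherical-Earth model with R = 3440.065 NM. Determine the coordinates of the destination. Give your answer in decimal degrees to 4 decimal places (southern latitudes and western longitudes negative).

latitude 86.6437°, longitude 109.2554°

Central angle δ = d/R = 0.590163 rad.
Converting: φ₁ = 0.989794 rad, θ = 0.104720 rad.
Destination latitude: φ₂ = arcsin( sin φ₁ cos δ + cos φ₁ sin δ cos θ ) = arcsin(0.998285) = 86.6437°.
Δλ = atan2( sin θ sin δ cos φ₁ , cos δ − sin φ₁ sin φ₂ ) = atan2(0.031927, -0.003629) = 1.683981 rad = 96.4850°.
λ₂ = 12.7704° + 96.4850° = 109.2554°.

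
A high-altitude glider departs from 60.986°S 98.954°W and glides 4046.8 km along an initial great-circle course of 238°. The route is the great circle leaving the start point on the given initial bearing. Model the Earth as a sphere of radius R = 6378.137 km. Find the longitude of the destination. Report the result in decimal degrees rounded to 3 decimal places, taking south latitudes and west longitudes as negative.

longitude -175.967°

Angular distance δ = d/R = 4046.8 / 6378.137 = 0.634480 rad.
With φ₁ = -60.986° = -1.064406 rad and θ = 238° = 4.153884 rad:
Applying the spherical law of cosines for sides, sin φ₂ = sin φ₁ cos δ + cos φ₁ sin δ cos θ = -0.856659, so φ₂ = -58.943°.
Δλ = atan2( sin θ sin δ cos φ₁ , cos δ − sin φ₁ sin φ₂ ) = atan2(-0.243815, 0.056231) = -1.344130 rad = -77.013°.
λ₂ = -98.954° + -77.013° = -175.967°.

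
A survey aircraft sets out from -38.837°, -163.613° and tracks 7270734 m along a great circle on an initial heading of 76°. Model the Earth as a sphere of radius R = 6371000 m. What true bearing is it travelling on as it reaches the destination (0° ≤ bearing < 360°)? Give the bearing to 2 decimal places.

The arc subtends δ = 7270734/6371000 = 1.141223 rad at the centre.
Converting: φ₁ = -0.677834 rad, θ = 1.326450 rad.
sin φ₂ = sin φ₁ cos δ + cos φ₁ sin δ cos θ = (-0.627107)(0.416483) + (0.778933)(0.909144)(0.241922) = -0.089859
φ₂ = asin(-0.089859) = -0.089981 rad = -5.156°.
For the longitude increment, Δλ = atan2( sin θ sin δ cos φ₁, cos δ − sin φ₁ sin φ₂ ) = atan2(0.687127, 0.360131) = 62.340°.
λ₂ = λ₁ + Δλ = -101.273°.
The forward bearing on arrival equals the back-azimuth from the destination plus 180°.
Back-azimuth from P₂ (-5.16°, -101.27°) to P₁ (-38.84°, -163.61°), with Δλ' = λ₁ − λ₂ = -62.34°: atan2( sin Δλ' cos φ₁ , cos φ₂ sin φ₁ − sin φ₂ cos φ₁ cos Δλ' ) = 229.36°.
Final bearing = (229.36° + 180°) mod 360° = 49.36°.

final bearing 49.36°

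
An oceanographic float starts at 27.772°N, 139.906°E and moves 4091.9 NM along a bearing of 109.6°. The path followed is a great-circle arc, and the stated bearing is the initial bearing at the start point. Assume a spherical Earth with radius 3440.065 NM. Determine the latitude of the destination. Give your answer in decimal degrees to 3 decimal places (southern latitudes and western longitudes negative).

latitude -5.860°

δ = 4091.9/3440.065 = 1.189483 rad (68.1524°).
Converting: φ₁ = 0.484713 rad, θ = 1.912881 rad.
sin φ₂ = sin φ₁ cos δ + cos φ₁ sin δ cos θ = (0.465954)(0.372139) + (0.884809)(0.928177)(-0.335452) = -0.102093
φ₂ = asin(-0.102093) = -0.102271 rad = -5.860°.
Then Δλ = atan2(0.773673, 0.419710) = 1.073737 rad, from sin θ sin δ cos φ₁ over cos δ − sin φ₁ sin φ₂.
λ₂ = 139.906° + 61.521° = 201.427°, normalized to (−180°, 180°] → -158.573°.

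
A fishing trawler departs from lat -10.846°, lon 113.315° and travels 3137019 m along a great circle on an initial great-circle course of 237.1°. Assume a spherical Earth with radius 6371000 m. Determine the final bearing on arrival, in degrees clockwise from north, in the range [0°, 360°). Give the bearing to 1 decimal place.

Central angle δ = d/R = 0.492390 rad.
With φ₁ = -10.846° = -0.189298 rad and θ = 237.1° = 4.138176 rad:
sin φ₂ = sin φ₁ cos δ + cos φ₁ sin δ cos θ = (-0.188170)(0.881205) + (0.982136)(0.472734)(-0.543174) = -0.418006
φ₂ = asin(-0.418006) = -0.431249 rad = -24.709°.
For the longitude increment, Δλ = atan2( sin θ sin δ cos φ₁, cos δ − sin φ₁ sin φ₂ ) = atan2(-0.389826, 0.802549) = -25.907°.
Hence λ₂ = 113.315° + -25.907° = 87.408°.
The forward bearing on arrival equals the back-azimuth from the destination plus 180°.
Back-azimuth from P₂ (-24.7°, 87.4°) to P₁ (-10.8°, 113.3°), with Δλ' = λ₁ − λ₂ = 25.9°: atan2( sin Δλ' cos φ₁ , cos φ₂ sin φ₁ − sin φ₂ cos φ₁ cos Δλ' ) = 65.2°.
Final bearing = (65.2° + 180°) mod 360° = 245.2°.

final bearing 245.2°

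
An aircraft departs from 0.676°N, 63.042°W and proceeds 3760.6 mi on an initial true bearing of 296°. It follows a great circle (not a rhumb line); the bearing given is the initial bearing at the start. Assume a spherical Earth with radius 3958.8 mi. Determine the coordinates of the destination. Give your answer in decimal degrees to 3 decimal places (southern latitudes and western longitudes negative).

latitude 21.309°, longitude -114.736°

Central angle δ = d/R = 0.949934 rad.
Converting: φ₁ = 0.011798 rad, θ = 5.166175 rad.
sin φ₂ = sin φ₁ cos δ + cos φ₁ sin δ cos θ = (0.011798)(0.581737) + (0.999930)(0.813377)(0.438371) = 0.363400
φ₂ = asin(0.363400) = 0.371915 rad = 21.309°.
Δλ = atan2( sin θ sin δ cos φ₁ , cos δ − sin φ₁ sin φ₂ ) = atan2(-0.731008, 0.577449) = -0.902222 rad = -51.694°.
λ₂ = -63.042° + -51.694° = -114.736°.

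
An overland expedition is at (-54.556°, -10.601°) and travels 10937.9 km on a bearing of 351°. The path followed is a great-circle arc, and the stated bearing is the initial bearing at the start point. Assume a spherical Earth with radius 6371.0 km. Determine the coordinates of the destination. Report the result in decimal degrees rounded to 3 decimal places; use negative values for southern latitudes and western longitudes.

Angular distance δ = d/R = 10937.9 / 6371 = 1.716826 rad.
Start latitude φ₁ = -0.952182 rad; initial bearing θ = 6.126106 rad.
Destination latitude: φ₂ = arcsin( sin φ₁ cos δ + cos φ₁ sin δ cos θ ) = arcsin(0.685217) = 43.253°.
Δλ = atan2( sin θ sin δ cos φ₁ , cos δ − sin φ₁ sin φ₂ ) = atan2(-0.089752, 0.412723) = -0.214129 rad = -12.269°.
Hence λ₂ = -10.601° + -12.269° = -22.870°.

latitude 43.253°, longitude -22.870°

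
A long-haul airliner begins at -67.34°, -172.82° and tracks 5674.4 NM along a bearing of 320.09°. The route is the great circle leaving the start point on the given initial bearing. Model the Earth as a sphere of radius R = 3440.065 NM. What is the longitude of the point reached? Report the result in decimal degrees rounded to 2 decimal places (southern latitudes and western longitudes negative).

Angular distance δ = d/R = 5674.4 / 3440.065 = 1.649504 rad.
With φ₁ = -67.34° = -1.175305 rad and θ = 320.09° = 5.586624 rad:
Destination latitude: φ₂ = arcsin( sin φ₁ cos δ + cos φ₁ sin δ cos θ ) = arcsin(0.367158) = 21.54°.
Δλ = atan2( sin θ sin δ cos φ₁ , cos δ − sin φ₁ sin φ₂ ) = atan2(-0.246412, 0.260190) = -0.758209 rad = -43.44°.
λ₂ = -172.82° + -43.44° = -216.26°, normalized to (−180°, 180°] → 143.74°.

longitude 143.74°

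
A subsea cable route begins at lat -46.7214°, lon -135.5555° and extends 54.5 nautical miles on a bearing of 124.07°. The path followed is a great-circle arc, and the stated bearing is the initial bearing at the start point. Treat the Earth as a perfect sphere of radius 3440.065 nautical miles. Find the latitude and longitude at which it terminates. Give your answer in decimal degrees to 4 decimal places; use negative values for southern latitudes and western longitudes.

latitude -47.2246°, longitude -134.4483°

δ = 54.5/3440.065 = 0.015843 rad (0.9077°).
Start latitude φ₁ = -0.815442 rad; initial bearing θ = 2.165430 rad.
sin φ₂ = sin φ₁ cos δ + cos φ₁ sin δ cos θ = (-0.728029)(0.999875) + (0.685546)(0.015842)(-0.560205) = -0.734022
φ₂ = asin(-0.734022) = -0.824225 rad = -47.2246°.
Then Δλ = atan2(0.008996, 0.465486) = 0.019324 rad, from sin θ sin δ cos φ₁ over cos δ − sin φ₁ sin φ₂.
λ₂ = λ₁ + Δλ = -134.4483°.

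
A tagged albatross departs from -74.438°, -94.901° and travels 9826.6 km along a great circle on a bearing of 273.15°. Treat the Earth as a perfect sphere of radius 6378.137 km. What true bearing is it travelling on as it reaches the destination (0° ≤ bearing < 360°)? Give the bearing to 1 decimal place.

final bearing 344.5°

The arc subtends δ = 9826.6/6378.137 = 1.540669 rad at the centre.
Start latitude φ₁ = -1.299188 rad; initial bearing θ = 4.767367 rad.
Applying the spherical law of cosines for sides, sin φ₂ = sin φ₁ cos δ + cos φ₁ sin δ cos θ = -0.014283, so φ₂ = -0.818°.
Δλ = atan2( sin θ sin δ cos φ₁ , cos δ − sin φ₁ sin φ₂ ) = atan2(-0.267754, 0.016363) = -1.509759 rad = -86.503°.
λ₂ = -94.901° + -86.503° = -181.404°, normalized to (−180°, 180°] → 178.596°.
The forward bearing on arrival equals the back-azimuth from the destination plus 180°.
Back-azimuth from P₂ (-0.8°, 178.6°) to P₁ (-74.4°, -94.9°), with Δλ' = λ₁ − λ₂ = -273.5°: atan2( sin Δλ' cos φ₁ , cos φ₂ sin φ₁ − sin φ₂ cos φ₁ cos Δλ' ) = 164.5°.
Final bearing = (164.5° + 180°) mod 360° = 344.5°.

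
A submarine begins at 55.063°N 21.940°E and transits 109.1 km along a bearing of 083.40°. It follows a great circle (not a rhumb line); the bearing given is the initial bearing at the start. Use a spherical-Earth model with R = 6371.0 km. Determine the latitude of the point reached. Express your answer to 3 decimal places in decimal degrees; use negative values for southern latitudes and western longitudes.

δ = 109.1/6371 = 0.017124 rad (0.9812°).
Start latitude φ₁ = 0.961031 rad; initial bearing θ = 1.455605 rad.
Destination latitude: φ₂ = arcsin( sin φ₁ cos δ + cos φ₁ sin δ cos θ ) = arcsin(0.820789) = 55.164°.
Δλ = atan2( sin θ sin δ cos φ₁ , cos δ − sin φ₁ sin φ₂ ) = atan2(0.009741, 0.326985) = 0.029782 rad = 1.706°.
λ₂ = λ₁ + Δλ = 23.646°.

latitude 55.164°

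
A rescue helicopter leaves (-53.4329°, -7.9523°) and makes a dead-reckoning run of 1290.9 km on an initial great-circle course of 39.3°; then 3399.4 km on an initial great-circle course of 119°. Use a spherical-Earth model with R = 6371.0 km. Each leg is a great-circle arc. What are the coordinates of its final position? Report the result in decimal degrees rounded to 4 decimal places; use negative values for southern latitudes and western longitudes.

latitude -50.8081°, longitude 46.9893°

Apply the spherical direct solution leg by leg, carrying full precision between legs.
Leg 1: from (-53.4329°, -7.9523°), δ = 1290.9/6371 = 0.202621 rad, θ = 39.3° → φ = -43.9439°, λ = 2.2441°.
Leg 2: from (-43.9439°, 2.2441°), δ = 3399.4/6371 = 0.533574 rad, θ = 119° → φ = -50.8081°, λ = 46.9893°.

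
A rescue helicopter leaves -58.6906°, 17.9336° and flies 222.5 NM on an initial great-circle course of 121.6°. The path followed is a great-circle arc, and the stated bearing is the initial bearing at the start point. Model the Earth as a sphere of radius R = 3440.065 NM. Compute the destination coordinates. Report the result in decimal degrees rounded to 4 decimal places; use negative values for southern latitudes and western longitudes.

δ = 222.5/3440.065 = 0.064679 rad (3.7058°).
Converting: φ₁ = -1.024344 rad, θ = 2.122320 rad.
sin φ₂ = sin φ₁ cos δ + cos φ₁ sin δ cos θ = (-0.854374)(0.997909) + (0.519659)(0.064634)(-0.523986) = -0.870187
φ₂ = asin(-0.870187) = -1.055581 rad = -60.4803°.
Δλ = atan2( sin θ sin δ cos φ₁ , cos δ − sin φ₁ sin φ₂ ) = atan2(0.028607, 0.254445) = 0.111961 rad = 6.4149°.
λ₂ = λ₁ + Δλ = 24.3485°.

latitude -60.4803°, longitude 24.3485°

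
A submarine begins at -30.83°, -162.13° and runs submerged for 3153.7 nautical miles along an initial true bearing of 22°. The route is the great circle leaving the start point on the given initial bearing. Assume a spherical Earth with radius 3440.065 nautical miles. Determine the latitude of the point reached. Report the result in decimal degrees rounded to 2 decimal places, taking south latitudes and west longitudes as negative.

δ = 3153.7/3440.065 = 0.916756 rad (52.5262°).
With φ₁ = -30.83° = -0.538085 rad and θ = 22° = 0.383972 rad:
sin φ₂ = sin φ₁ cos δ + cos φ₁ sin δ cos θ = (-0.512493)(0.608398) + (0.858692)(0.793632)(0.927184) = 0.320063
φ₂ = asin(0.320063) = 0.325796 rad = 18.67°.
Δλ = atan2( sin θ sin δ cos φ₁ , cos δ − sin φ₁ sin φ₂ ) = atan2(0.255289, 0.772428) = 0.319200 rad = 18.29°.
λ₂ = -162.13° + 18.29° = -143.84°.

latitude 18.67°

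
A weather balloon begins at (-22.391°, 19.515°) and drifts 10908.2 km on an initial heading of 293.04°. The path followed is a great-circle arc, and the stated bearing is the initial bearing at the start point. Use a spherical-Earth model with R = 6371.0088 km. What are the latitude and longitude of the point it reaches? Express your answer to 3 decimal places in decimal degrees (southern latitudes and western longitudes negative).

Central angle δ = d/R = 1.712162 rad.
Start latitude φ₁ = -0.390797 rad; initial bearing θ = 5.114513 rad.
Destination latitude: φ₂ = arcsin( sin φ₁ cos δ + cos φ₁ sin δ cos θ ) = arcsin(0.411927) = 24.326°.
Δλ = atan2( sin θ sin δ cos φ₁ , cos δ − sin φ₁ sin φ₂ ) = atan2(-0.842364, 0.016018) = -1.551783 rad = -88.911°.
λ₂ = λ₁ + Δλ = -69.396°.

latitude 24.326°, longitude -69.396°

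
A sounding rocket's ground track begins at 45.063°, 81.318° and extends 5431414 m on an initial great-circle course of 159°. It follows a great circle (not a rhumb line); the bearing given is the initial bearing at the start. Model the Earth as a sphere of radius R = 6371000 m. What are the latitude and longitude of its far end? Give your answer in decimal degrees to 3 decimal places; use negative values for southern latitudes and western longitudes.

Angular distance δ = d/R = 5431414 / 6371000 = 0.852521 rad.
With φ₁ = 45.063° = 0.786498 rad and θ = 159° = 2.775074 rad:
sin φ₂ = sin φ₁ cos δ + cos φ₁ sin δ cos θ = (0.707884)(0.658087) + (0.706329)(0.752942)(-0.933580) = -0.030652
φ₂ = asin(-0.030652) = -0.030657 rad = -1.757°.
Then Δλ = atan2(0.190589, 0.679785) = 0.273349 rad, from sin θ sin δ cos φ₁ over cos δ − sin φ₁ sin φ₂.
λ₂ = λ₁ + Δλ = 96.980°.

latitude -1.757°, longitude 96.980°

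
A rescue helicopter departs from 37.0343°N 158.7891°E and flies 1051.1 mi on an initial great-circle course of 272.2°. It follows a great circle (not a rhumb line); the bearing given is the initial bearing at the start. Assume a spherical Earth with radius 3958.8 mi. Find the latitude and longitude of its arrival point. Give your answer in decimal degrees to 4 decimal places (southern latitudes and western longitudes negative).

latitude 36.1023°, longitude 139.8521°

δ = 1051.1/3958.8 = 0.265510 rad (15.2126°).
Start latitude φ₁ = 0.646370 rad; initial bearing θ = 4.750786 rad.
Destination latitude: φ₂ = arcsin( sin φ₁ cos δ + cos φ₁ sin δ cos θ ) = arcsin(0.589229) = 36.1023°.
Then Δλ = atan2(-0.209314, 0.610070) = -0.330513 rad, from sin θ sin δ cos φ₁ over cos δ − sin φ₁ sin φ₂.
λ₂ = 158.7891° + -18.9370° = 139.8521°.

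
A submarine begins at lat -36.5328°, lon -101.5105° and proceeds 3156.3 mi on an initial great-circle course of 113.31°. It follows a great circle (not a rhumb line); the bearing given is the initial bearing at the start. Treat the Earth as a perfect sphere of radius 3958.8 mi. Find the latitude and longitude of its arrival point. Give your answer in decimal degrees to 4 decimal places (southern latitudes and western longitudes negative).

latitude -40.0444°, longitude -42.3848°

Angular distance δ = d/R = 3156.3 / 3958.8 = 0.797287 rad.
With φ₁ = -36.5328° = -0.637618 rad and θ = 113.31° = 1.977633 rad:
Applying the spherical law of cosines for sides, sin φ₂ = sin φ₁ cos δ + cos φ₁ sin δ cos θ = -0.643380, so φ₂ = -40.0444°.
Then Δλ = atan2(0.527963, 0.315657) = 1.031939 rad, from sin θ sin δ cos φ₁ over cos δ − sin φ₁ sin φ₂.
λ₂ = -101.5105° + 59.1257° = -42.3848°.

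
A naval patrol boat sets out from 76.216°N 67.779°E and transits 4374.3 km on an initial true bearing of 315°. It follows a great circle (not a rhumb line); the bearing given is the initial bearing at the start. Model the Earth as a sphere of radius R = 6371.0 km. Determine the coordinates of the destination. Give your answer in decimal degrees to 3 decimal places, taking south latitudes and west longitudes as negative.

latitude 59.085°, longitude -51.474°

δ = 4374.3/6371 = 0.686596 rad (39.3390°).
Converting: φ₁ = 1.330220 rad, θ = 5.497787 rad.
Applying the spherical law of cosines for sides, sin φ₂ = sin φ₁ cos δ + cos φ₁ sin δ cos θ = 0.857934, so φ₂ = 59.085°.
Δλ = atan2( sin θ sin δ cos φ₁ , cos δ − sin φ₁ sin φ₂ ) = atan2(-0.106799, -0.059818) = -2.081357 rad = -119.253°.
Hence λ₂ = 67.779° + -119.253° = -51.474°.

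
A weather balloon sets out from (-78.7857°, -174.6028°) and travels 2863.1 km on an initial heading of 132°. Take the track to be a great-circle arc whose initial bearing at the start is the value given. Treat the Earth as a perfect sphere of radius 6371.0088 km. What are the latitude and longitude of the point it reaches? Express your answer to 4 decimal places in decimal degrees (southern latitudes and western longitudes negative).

The arc subtends δ = 2863.1/6371.0088 = 0.449395 rad at the centre.
With φ₁ = -78.7857° = -1.375070 rad and θ = 132° = 2.303835 rad:
sin φ₂ = sin φ₁ cos δ + cos φ₁ sin δ cos θ = (-0.980907)(0.900710) + (0.194479)(0.434421)(-0.669131) = -0.940045
φ₂ = asin(-0.940045) = -1.222761 rad = -70.0590°.
Δλ = atan2( sin θ sin δ cos φ₁ , cos δ − sin φ₁ sin φ₂ ) = atan2(0.062785, -0.021386) = 1.899090 rad = 108.8098°.
λ₂ = λ₁ + Δλ = -65.7930°.

latitude -70.0590°, longitude -65.7930°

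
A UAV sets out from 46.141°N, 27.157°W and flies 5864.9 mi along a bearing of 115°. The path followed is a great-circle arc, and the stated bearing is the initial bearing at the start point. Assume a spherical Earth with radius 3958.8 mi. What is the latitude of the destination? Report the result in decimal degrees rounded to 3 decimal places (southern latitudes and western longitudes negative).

latitude -13.141°

Central angle δ = d/R = 1.481484 rad.
Converting: φ₁ = 0.805312 rad, θ = 2.007129 rad.
Applying the spherical law of cosines for sides, sin φ₂ = sin φ₁ cos δ + cos φ₁ sin δ cos θ = -0.227347, so φ₂ = -13.141°.
Then Δλ = atan2(0.625465, 0.253121) = 1.186251 rad, from sin θ sin δ cos φ₁ over cos δ − sin φ₁ sin φ₂.
Hence λ₂ = -27.157° + 67.967° = 40.810°.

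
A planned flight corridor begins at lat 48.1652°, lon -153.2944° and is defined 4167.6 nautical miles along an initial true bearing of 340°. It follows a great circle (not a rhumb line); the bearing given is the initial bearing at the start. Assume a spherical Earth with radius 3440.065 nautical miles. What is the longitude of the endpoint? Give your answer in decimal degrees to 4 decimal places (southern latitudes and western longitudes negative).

Angular distance δ = d/R = 4167.6 / 3440.065 = 1.211489 rad.
Converting: φ₁ = 0.840641 rad, θ = 5.934119 rad.
Destination latitude: φ₂ = arcsin( sin φ₁ cos δ + cos φ₁ sin δ cos θ ) = arcsin(0.848723) = 58.0730°.
Then Δλ = atan2(-0.213555, -0.280733) = -2.491276 rad, from sin θ sin δ cos φ₁ over cos δ − sin φ₁ sin φ₂.
λ₂ = -153.2944° + -142.7396° = -296.0340°, normalized to (−180°, 180°] → 63.9660°.

longitude 63.9660°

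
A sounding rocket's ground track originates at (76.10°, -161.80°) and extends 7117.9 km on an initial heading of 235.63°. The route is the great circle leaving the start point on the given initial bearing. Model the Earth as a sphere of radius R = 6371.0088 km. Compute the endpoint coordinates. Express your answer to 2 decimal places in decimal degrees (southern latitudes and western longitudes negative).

Angular distance δ = d/R = 7117.9 / 6371.0088 = 1.117233 rad.
With φ₁ = 76.10° = 1.328196 rad and θ = 235.63° = 4.112519 rad:
Destination latitude: φ₂ = arcsin( sin φ₁ cos δ + cos φ₁ sin δ cos θ ) = arcsin(0.303435) = 17.66°.
Then Δλ = atan2(-0.178238, 0.143622) = -0.892536 rad, from sin θ sin δ cos φ₁ over cos δ − sin φ₁ sin φ₂.
λ₂ = -161.80° + -51.14° = -212.94°, normalized to (−180°, 180°] → 147.06°.

latitude 17.66°, longitude 147.06°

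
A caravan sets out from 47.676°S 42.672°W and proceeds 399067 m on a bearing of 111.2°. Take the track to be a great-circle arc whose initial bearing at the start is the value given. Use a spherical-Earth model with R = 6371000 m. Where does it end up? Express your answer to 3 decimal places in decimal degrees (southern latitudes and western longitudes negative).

latitude -48.863°, longitude -37.582°

The arc subtends δ = 399067/6371000 = 0.062638 rad at the centre.
Converting: φ₁ = -0.832103 rad, θ = 1.940806 rad.
sin φ₂ = sin φ₁ cos δ + cos φ₁ sin δ cos θ = (-0.739349)(0.998039) + (0.673322)(0.062597)(-0.361625) = -0.753141
φ₂ = asin(-0.753141) = -0.852824 rad = -48.863°.
Then Δλ = atan2(0.039296, 0.441205) = 0.088830 rad, from sin θ sin δ cos φ₁ over cos δ − sin φ₁ sin φ₂.
λ₂ = λ₁ + Δλ = -37.582°.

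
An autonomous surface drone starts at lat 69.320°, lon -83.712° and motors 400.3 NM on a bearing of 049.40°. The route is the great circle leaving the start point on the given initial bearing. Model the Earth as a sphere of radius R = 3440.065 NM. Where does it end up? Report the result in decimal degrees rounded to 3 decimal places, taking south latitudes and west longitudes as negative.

δ = 400.3/3440.065 = 0.116364 rad (6.6672°).
Start latitude φ₁ = 1.209862 rad; initial bearing θ = 0.862193 rad.
Applying the spherical law of cosines for sides, sin φ₂ = sin φ₁ cos δ + cos φ₁ sin δ cos θ = 0.955923, so φ₂ = 72.925°.
For the longitude increment, Δλ = atan2( sin θ sin δ cos φ₁, cos δ − sin φ₁ sin φ₂ ) = atan2(0.031131, 0.098907) = 17.471°.
Hence λ₂ = -83.712° + 17.471° = -66.241°.

latitude 72.925°, longitude -66.241°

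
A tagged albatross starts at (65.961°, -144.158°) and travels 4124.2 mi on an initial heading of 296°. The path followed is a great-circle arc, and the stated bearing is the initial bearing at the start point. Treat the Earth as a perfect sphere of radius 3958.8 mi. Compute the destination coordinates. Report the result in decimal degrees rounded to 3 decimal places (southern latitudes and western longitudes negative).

The arc subtends δ = 4124.2/3958.8 = 1.041780 rad at the centre.
With φ₁ = 65.961° = 1.151237 rad and θ = 296° = 5.166175 rad:
sin φ₂ = sin φ₁ cos δ + cos φ₁ sin δ cos θ = (0.913268)(0.504684) + (0.407358)(0.863304)(0.438371) = 0.615076
φ₂ = asin(0.615076) = 0.662482 rad = 37.957°.
Then Δλ = atan2(-0.316083, -0.057045) = -1.749350 rad, from sin θ sin δ cos φ₁ over cos δ − sin φ₁ sin φ₂.
λ₂ = -144.158° + -100.230° = -244.388°, normalized to (−180°, 180°] → 115.612°.

latitude 37.957°, longitude 115.612°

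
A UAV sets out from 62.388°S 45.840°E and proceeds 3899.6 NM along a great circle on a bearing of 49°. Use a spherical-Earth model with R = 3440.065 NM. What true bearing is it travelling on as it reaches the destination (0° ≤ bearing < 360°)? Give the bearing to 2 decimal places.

Angular distance δ = d/R = 3899.6 / 3440.065 = 1.133583 rad.
Start latitude φ₁ = -1.088876 rad; initial bearing θ = 0.855211 rad.
sin φ₂ = sin φ₁ cos δ + cos φ₁ sin δ cos θ = (-0.886107)(0.423416) + (0.463482)(0.905935)(0.656059) = -0.099723
φ₂ = asin(-0.099723) = -0.099889 rad = -5.723°.
Then Δλ = atan2(0.316891, 0.335051) = 0.757550 rad, from sin θ sin δ cos φ₁ over cos δ − sin φ₁ sin φ₂.
λ₂ = 45.840° + 43.404° = 89.244°.
The forward bearing on arrival equals the back-azimuth from the destination plus 180°.
Back-azimuth from P₂ (-5.72°, 89.24°) to P₁ (-62.39°, 45.84°), with Δλ' = λ₁ − λ₂ = -43.40°: atan2( sin Δλ' cos φ₁ , cos φ₂ sin φ₁ − sin φ₂ cos φ₁ cos Δλ' ) = 200.58°.
Final bearing = (200.58° + 180°) mod 360° = 20.58°.

final bearing 20.58°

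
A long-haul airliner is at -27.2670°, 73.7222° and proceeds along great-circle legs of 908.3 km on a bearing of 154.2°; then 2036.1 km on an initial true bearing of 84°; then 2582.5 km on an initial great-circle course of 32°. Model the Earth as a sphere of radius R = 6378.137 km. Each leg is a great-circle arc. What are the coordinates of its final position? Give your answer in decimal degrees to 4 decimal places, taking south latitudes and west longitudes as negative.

Apply the spherical direct solution leg by leg, carrying full precision between legs.
Leg 1: from (-27.2670°, 73.7222°), δ = 908.3/6378.137 = 0.142408 rad, θ = 154.2° → φ = -34.5469°, λ = 78.0232°.
Leg 2: from (-34.5469°, 78.0232°), δ = 2036.1/6378.137 = 0.319231 rad, θ = 84° → φ = -30.7578°, λ = 99.3205°.
Leg 3: from (-30.7578°, 99.3205°), δ = 2582.5/6378.137 = 0.404899 rad, θ = 32° → φ = -10.5435°, λ = 111.5796°.

latitude -10.5435°, longitude 111.5796°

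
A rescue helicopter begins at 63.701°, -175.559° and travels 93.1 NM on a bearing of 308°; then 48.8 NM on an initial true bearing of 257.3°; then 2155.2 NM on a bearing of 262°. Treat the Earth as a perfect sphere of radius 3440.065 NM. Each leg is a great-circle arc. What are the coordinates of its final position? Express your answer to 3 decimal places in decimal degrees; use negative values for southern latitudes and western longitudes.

Apply the spherical direct solution leg by leg, carrying full precision between legs.
Leg 1: from (63.701°, -175.559°), δ = 93.1/3440.065 = 0.027063 rad, θ = 308° → φ = 64.628°, λ = -178.411°.
Leg 2: from (64.628°, -178.411°), δ = 48.8/3440.065 = 0.014186 rad, θ = 257.3° → φ = 64.438°, λ = 179.751°.
Leg 3: from (64.438°, 179.751°), δ = 2155.2/3440.065 = 0.626500 rad, θ = 262° → φ = 44.074°, λ = 125.836°.

latitude 44.074°, longitude 125.836°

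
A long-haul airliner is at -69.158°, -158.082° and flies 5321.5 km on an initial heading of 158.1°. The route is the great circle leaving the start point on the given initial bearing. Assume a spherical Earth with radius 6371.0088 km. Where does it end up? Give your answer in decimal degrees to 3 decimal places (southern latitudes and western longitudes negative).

latitude -60.674°, longitude -12.461°

Angular distance δ = d/R = 5321.5 / 6371.0088 = 0.835268 rad.
Converting: φ₁ = -1.207035 rad, θ = 2.759366 rad.
Destination latitude: φ₂ = arcsin( sin φ₁ cos δ + cos φ₁ sin δ cos θ ) = arcsin(-0.871847) = -60.674°.
Then Δλ = atan2(0.098398, -0.143819) = 2.541562 rad, from sin θ sin δ cos φ₁ over cos δ − sin φ₁ sin φ₂.
Hence λ₂ = -158.082° + 145.621° = -12.461°.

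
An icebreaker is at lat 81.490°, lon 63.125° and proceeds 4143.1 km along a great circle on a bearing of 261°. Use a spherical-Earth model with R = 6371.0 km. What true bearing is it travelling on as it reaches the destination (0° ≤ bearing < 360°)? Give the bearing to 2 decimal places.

final bearing 193.32°

Central angle δ = d/R = 0.650306 rad.
With φ₁ = 81.490° = 1.422269 rad and θ = 261° = 4.555309 rad:
sin φ₂ = sin φ₁ cos δ + cos φ₁ sin δ cos θ = (0.988990)(0.795899) + (0.147982)(0.605430)(-0.156434) = 0.773120
φ₂ = asin(0.773120) = 0.883746 rad = 50.635°.
For the longitude increment, Δλ = atan2( sin θ sin δ cos φ₁, cos δ − sin φ₁ sin φ₂ ) = atan2(-0.088490, 0.031290) = -70.526°.
λ₂ = 63.125° + -70.526° = -7.401°.
The forward bearing on arrival equals the back-azimuth from the destination plus 180°.
Back-azimuth from P₂ (50.63°, -7.40°) to P₁ (81.49°, 63.12°), with Δλ' = λ₁ − λ₂ = 70.53°: atan2( sin Δλ' cos φ₁ , cos φ₂ sin φ₁ − sin φ₂ cos φ₁ cos Δλ' ) = 13.32°.
Final bearing = (13.32° + 180°) mod 360° = 193.32°.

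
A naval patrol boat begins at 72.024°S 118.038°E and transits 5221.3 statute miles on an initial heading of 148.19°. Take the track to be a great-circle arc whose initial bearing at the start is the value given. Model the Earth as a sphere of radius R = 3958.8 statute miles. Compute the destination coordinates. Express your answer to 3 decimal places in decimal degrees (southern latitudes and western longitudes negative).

Central angle δ = d/R = 1.318910 rad.
With φ₁ = -72.024° = -1.257056 rad and θ = 148.19° = 2.586403 rad:
sin φ₂ = sin φ₁ cos δ + cos φ₁ sin δ cos θ = (-0.951186)(0.249231) + (0.308619)(0.968444)(-0.849801) = -0.491054
φ₂ = asin(-0.491054) = -0.513299 rad = -29.410°.
Δλ = atan2( sin θ sin δ cos φ₁ , cos δ − sin φ₁ sin φ₂ ) = atan2(0.157541, -0.217852) = 2.515495 rad = 144.127°.
λ₂ = 118.038° + 144.127° = 262.165°, normalized to (−180°, 180°] → -97.835°.

latitude -29.410°, longitude -97.835°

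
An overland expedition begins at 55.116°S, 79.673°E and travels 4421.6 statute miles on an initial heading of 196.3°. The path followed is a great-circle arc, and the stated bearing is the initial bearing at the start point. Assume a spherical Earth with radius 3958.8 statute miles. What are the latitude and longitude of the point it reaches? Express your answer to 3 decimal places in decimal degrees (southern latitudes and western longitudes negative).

latitude -58.543°, longitude -71.422°

Angular distance δ = d/R = 4421.6 / 3958.8 = 1.116904 rad.
With φ₁ = -55.116° = -0.961956 rad and θ = 196.3° = 3.426081 rad:
Destination latitude: φ₂ = arcsin( sin φ₁ cos δ + cos φ₁ sin δ cos θ ) = arcsin(-0.853028) = -58.543°.
For the longitude increment, Δλ = atan2( sin θ sin δ cos φ₁, cos δ − sin φ₁ sin φ₂ ) = atan2(-0.144265, -0.261282) = -151.095°.
λ₂ = λ₁ + Δλ = -71.422°.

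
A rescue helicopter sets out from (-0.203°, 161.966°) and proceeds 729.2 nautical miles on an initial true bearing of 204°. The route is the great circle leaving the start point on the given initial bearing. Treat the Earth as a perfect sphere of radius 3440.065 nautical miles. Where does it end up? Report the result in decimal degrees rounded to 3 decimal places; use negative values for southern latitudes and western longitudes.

δ = 729.2/3440.065 = 0.211973 rad (12.1451°).
With φ₁ = -0.203° = -0.003543 rad and θ = 204° = 3.560472 rad:
sin φ₂ = sin φ₁ cos δ + cos φ₁ sin δ cos θ = (-0.003543)(0.977618) + (0.999994)(0.210389)(-0.913545) = -0.195662
φ₂ = asin(-0.195662) = -0.196933 rad = -11.283°.
Δλ = atan2( sin θ sin δ cos φ₁ , cos δ − sin φ₁ sin φ₂ ) = atan2(-0.085572, 0.976925) = -0.087371 rad = -5.006°.
Hence λ₂ = 161.966° + -5.006° = 156.960°.

latitude -11.283°, longitude 156.960°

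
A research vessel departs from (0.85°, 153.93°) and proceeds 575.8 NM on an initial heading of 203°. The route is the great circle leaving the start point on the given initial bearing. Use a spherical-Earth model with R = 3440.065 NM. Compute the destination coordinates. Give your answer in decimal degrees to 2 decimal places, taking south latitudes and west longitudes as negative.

δ = 575.8/3440.065 = 0.167381 rad (9.5902°).
With φ₁ = 0.85° = 0.014835 rad and θ = 203° = 3.543018 rad:
Applying the spherical law of cosines for sides, sin φ₂ = sin φ₁ cos δ + cos φ₁ sin δ cos θ = -0.138712, so φ₂ = -7.97°.
Δλ = atan2( sin θ sin δ cos φ₁ , cos δ − sin φ₁ sin φ₂ ) = atan2(-0.065089, 0.988082) = -0.065779 rad = -3.77°.
Hence λ₂ = 153.93° + -3.77° = 150.16°.

latitude -7.97°, longitude 150.16°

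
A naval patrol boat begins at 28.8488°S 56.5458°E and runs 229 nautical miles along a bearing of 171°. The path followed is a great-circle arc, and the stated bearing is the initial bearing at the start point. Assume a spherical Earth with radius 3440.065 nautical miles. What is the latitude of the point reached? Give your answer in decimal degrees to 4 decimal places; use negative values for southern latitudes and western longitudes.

δ = 229/3440.065 = 0.066569 rad (3.8141°).
With φ₁ = -28.8488° = -0.503507 rad and θ = 171° = 2.984513 rad:
Destination latitude: φ₂ = arcsin( sin φ₁ cos δ + cos φ₁ sin δ cos θ ) = arcsin(-0.538978) = -32.6141°.
For the longitude increment, Δλ = atan2( sin θ sin δ cos φ₁, cos δ − sin φ₁ sin φ₂ ) = atan2(0.009115, 0.737728) = 0.7078°.
λ₂ = λ₁ + Δλ = 57.2536°.

latitude -32.6141°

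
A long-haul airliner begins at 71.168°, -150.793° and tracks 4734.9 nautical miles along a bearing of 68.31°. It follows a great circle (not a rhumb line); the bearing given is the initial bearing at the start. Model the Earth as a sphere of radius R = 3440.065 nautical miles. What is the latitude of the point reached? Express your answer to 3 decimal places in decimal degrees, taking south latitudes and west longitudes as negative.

latitude 17.451°

Central angle δ = d/R = 1.376398 rad.
Start latitude φ₁ = 1.242116 rad; initial bearing θ = 1.192234 rad.
Applying the spherical law of cosines for sides, sin φ₂ = sin φ₁ cos δ + cos φ₁ sin δ cos θ = 0.299888, so φ₂ = 17.451°.
For the longitude increment, Δλ = atan2( sin θ sin δ cos φ₁, cos δ − sin φ₁ sin φ₂ ) = atan2(0.294290, -0.090659) = 107.122°.
λ₂ = -150.793° + 107.122° = -43.671°.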